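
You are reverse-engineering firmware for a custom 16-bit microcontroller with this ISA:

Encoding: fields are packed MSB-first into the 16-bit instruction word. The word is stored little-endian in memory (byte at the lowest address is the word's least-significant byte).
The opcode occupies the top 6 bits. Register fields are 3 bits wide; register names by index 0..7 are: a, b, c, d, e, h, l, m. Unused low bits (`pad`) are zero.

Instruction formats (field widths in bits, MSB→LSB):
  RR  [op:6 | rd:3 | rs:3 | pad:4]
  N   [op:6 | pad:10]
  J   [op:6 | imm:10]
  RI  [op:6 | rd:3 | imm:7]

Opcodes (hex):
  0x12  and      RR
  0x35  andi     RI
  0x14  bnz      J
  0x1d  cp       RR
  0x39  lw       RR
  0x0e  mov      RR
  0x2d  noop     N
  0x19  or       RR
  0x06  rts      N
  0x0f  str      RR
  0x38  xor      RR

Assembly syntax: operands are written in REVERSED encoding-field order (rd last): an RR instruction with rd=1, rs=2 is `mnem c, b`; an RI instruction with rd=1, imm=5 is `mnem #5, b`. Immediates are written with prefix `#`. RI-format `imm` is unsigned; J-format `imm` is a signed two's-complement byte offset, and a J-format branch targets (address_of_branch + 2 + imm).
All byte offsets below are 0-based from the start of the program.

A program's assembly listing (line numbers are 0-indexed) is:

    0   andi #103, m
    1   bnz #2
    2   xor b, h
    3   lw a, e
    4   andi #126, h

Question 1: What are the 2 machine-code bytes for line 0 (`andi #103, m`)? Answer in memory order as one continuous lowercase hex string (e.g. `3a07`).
e7d7

0. andi fields op=0x35:6|rd=7:3|imm=103:7 → word d7e7h → e7 d7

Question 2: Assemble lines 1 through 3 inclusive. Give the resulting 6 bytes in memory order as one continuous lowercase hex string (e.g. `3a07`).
line 1 (bnz): pack op=0x14:6|imm=2:10 = 0x5002; little→ 02 50
line 2 (xor): pack op=0x38:6|rd=5:3|rs=1:3|pad=0:4 = 0xe290; little→ 90 e2
line 3 (lw): pack op=0x39:6|rd=4:3|rs=0:3|pad=0:4 = 0xe600; little→ 00 e6

025090e200e6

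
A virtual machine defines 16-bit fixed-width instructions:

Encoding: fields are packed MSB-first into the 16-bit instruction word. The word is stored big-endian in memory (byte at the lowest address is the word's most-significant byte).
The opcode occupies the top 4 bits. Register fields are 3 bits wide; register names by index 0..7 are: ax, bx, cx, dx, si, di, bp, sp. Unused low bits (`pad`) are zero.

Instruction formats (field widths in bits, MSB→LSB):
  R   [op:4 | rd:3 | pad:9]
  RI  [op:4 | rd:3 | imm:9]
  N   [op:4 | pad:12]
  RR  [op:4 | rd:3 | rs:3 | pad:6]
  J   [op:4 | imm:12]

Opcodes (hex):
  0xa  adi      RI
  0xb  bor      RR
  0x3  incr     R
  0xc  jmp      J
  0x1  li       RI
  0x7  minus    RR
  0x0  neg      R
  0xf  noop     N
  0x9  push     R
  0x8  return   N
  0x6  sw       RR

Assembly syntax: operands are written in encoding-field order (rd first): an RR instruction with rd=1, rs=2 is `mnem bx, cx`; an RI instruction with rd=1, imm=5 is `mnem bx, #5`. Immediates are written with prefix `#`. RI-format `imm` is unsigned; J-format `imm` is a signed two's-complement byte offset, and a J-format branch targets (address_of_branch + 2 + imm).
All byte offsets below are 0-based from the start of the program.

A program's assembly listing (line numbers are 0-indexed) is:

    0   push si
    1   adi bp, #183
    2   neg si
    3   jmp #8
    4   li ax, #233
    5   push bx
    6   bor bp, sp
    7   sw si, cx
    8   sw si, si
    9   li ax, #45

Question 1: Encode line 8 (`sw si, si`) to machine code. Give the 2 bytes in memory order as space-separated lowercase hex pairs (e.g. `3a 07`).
69 00

L8: sw op=0x6:4|rd=4:3|rs=4:3|pad=0:6 ⇒ 0x6900 ⇒ big 69 00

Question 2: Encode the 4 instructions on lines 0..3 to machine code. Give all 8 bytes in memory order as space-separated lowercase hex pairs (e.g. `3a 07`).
98 00 ac b7 08 00 c0 08

0. push fields op=0x9:4|rd=4:3|pad=0:9 → word 9800h → 98 00
1. adi fields op=0xa:4|rd=6:3|imm=183:9 → word acb7h → ac b7
2. neg fields op=0x0:4|rd=4:3|pad=0:9 → word 0800h → 08 00
3. jmp fields op=0xc:4|imm=8:12 → word c008h → c0 08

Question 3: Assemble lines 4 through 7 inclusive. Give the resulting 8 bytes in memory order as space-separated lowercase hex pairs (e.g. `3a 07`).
line 4 (li): pack op=0x1:4|rd=0:3|imm=233:9 = 0x10e9; big→ 10 e9
line 5 (push): pack op=0x9:4|rd=1:3|pad=0:9 = 0x9200; big→ 92 00
line 6 (bor): pack op=0xb:4|rd=6:3|rs=7:3|pad=0:6 = 0xbdc0; big→ bd c0
line 7 (sw): pack op=0x6:4|rd=4:3|rs=2:3|pad=0:6 = 0x6880; big→ 68 80

10 e9 92 00 bd c0 68 80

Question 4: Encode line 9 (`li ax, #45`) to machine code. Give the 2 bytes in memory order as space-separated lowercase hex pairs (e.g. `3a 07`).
L9: li op=0x1:4|rd=0:3|imm=45:9 ⇒ 0x102d ⇒ big 10 2d

10 2d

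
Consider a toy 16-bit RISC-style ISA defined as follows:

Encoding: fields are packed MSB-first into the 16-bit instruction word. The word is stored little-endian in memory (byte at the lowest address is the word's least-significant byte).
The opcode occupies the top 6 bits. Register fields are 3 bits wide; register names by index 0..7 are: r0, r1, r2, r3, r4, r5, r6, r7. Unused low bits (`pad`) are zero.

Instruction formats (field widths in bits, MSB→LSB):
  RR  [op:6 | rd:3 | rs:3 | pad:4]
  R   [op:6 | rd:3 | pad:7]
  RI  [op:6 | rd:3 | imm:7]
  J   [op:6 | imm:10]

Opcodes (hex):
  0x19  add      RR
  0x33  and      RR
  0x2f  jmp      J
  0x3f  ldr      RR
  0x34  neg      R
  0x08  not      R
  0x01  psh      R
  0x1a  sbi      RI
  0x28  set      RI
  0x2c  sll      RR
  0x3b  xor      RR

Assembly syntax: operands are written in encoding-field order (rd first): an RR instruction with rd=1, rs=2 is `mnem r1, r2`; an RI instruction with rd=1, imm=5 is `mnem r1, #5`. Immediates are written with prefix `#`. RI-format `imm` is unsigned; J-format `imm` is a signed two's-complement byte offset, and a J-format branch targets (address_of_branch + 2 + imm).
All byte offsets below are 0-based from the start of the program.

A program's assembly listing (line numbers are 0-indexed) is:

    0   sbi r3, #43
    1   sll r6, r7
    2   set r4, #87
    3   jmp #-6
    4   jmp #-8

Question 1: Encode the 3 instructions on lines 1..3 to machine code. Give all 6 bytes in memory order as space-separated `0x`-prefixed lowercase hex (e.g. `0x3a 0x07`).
0x70 0xb3 0x57 0xa2 0xfa 0xbf

1. sll fields op=0x2c:6|rd=6:3|rs=7:3|pad=0:4 → word b370h → 70 b3
2. set fields op=0x28:6|rd=4:3|imm=87:7 → word a257h → 57 a2
3. jmp fields op=0x2f:6|imm=-6:10 → word bffah → fa bf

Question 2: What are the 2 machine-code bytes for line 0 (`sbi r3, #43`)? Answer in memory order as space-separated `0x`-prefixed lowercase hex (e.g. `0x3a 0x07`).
L0: sbi op=0x1a:6|rd=3:3|imm=43:7 ⇒ 0x69ab ⇒ little ab 69

0xab 0x69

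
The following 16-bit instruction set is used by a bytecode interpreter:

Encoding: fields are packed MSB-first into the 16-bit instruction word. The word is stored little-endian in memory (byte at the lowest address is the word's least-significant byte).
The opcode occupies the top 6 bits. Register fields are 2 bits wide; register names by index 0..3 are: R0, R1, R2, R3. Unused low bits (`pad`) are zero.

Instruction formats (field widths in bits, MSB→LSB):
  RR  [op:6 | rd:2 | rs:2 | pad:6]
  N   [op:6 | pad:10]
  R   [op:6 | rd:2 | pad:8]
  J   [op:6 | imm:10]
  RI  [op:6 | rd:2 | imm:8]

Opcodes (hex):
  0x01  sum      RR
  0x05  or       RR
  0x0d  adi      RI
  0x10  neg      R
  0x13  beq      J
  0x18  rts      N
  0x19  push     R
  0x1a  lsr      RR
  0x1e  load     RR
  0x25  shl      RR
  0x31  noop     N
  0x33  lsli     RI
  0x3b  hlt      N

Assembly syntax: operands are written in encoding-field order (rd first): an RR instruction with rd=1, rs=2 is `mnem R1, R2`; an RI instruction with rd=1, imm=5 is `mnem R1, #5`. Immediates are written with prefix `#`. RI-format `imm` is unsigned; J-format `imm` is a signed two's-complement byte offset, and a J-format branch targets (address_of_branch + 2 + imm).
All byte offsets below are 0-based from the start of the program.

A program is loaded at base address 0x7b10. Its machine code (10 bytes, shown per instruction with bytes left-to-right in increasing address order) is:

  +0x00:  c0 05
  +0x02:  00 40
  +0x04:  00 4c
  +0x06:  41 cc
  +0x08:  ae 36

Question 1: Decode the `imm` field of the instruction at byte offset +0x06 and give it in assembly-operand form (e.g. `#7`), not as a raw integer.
#65

[06] 41 cc → 0xcc41
  op=0xcc41>>10=0x33 ⇒ lsli (RI)
  [9:8] rd=0 = R0
  [7:0] imm=65 = #65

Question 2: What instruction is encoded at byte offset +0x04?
beq #0

@+04  little-endian(00 4c) = 0x4c00
  opcode bits[15:10]=0x13: beq/J
  imm@[9:0]=0x0 ⇒ #0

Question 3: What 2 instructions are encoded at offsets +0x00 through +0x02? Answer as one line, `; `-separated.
sum R1, R3; neg R0

[00] c0 05 → 0x05c0
  opcode bits[15:10]=0x1: sum/RR
  [9:8] rd=1 = R1
  [7:6] rs=3 = R3
[02] 00 40 → 0x4000
  opcode bits[15:10]=0x10: neg/R
  [9:8] rd=0 = R0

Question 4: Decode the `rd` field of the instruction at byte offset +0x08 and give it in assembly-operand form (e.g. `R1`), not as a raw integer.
@+08  little-endian(ae 36) = 0x36ae
  top 6b → 0xd → adi [RI]
  [9:8] rd=2 = R2
  [7:0] imm=174 = #174

R2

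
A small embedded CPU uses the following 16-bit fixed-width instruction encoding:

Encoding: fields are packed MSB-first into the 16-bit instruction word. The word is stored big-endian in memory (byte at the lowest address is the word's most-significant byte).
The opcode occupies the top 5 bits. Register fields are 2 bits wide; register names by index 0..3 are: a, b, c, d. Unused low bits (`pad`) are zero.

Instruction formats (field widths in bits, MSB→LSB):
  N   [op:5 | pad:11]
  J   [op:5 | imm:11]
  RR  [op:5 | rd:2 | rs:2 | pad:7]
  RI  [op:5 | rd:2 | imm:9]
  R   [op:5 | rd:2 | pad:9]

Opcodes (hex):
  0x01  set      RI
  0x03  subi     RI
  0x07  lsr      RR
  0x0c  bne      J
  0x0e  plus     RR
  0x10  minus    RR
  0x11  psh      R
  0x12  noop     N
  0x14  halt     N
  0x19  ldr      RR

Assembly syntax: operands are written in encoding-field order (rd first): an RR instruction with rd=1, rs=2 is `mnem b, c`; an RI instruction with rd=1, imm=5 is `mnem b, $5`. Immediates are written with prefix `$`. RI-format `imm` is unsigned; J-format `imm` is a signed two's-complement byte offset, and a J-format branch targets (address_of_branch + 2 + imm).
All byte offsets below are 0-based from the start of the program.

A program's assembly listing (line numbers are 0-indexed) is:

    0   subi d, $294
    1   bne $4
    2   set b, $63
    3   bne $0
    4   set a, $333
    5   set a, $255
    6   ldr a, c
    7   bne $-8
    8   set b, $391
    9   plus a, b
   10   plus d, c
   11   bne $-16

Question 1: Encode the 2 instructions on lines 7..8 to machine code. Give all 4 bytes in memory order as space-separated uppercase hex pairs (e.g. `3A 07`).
L7: bne op=0xc:5|imm=-8:11 ⇒ 0x67f8 ⇒ big 67 f8
L8: set op=0x1:5|rd=1:2|imm=391:9 ⇒ 0x0b87 ⇒ big 0b 87

67 F8 0B 87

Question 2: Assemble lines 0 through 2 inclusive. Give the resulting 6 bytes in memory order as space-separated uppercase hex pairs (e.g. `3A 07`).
1F 26 60 04 0A 3F

L0: subi op=0x3:5|rd=3:2|imm=294:9 ⇒ 0x1f26 ⇒ big 1f 26
L1: bne op=0xc:5|imm=4:11 ⇒ 0x6004 ⇒ big 60 04
L2: set op=0x1:5|rd=1:2|imm=63:9 ⇒ 0x0a3f ⇒ big 0a 3f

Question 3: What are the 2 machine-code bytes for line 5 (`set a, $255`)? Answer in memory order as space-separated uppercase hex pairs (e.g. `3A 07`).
line 5 (set): pack op=0x1:5|rd=0:2|imm=255:9 = 0x08ff; big→ 08 ff

08 FF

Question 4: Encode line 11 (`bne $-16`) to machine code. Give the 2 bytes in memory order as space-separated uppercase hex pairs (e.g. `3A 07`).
L11: bne op=0xc:5|imm=-16:11 ⇒ 0x67f0 ⇒ big 67 f0

67 F0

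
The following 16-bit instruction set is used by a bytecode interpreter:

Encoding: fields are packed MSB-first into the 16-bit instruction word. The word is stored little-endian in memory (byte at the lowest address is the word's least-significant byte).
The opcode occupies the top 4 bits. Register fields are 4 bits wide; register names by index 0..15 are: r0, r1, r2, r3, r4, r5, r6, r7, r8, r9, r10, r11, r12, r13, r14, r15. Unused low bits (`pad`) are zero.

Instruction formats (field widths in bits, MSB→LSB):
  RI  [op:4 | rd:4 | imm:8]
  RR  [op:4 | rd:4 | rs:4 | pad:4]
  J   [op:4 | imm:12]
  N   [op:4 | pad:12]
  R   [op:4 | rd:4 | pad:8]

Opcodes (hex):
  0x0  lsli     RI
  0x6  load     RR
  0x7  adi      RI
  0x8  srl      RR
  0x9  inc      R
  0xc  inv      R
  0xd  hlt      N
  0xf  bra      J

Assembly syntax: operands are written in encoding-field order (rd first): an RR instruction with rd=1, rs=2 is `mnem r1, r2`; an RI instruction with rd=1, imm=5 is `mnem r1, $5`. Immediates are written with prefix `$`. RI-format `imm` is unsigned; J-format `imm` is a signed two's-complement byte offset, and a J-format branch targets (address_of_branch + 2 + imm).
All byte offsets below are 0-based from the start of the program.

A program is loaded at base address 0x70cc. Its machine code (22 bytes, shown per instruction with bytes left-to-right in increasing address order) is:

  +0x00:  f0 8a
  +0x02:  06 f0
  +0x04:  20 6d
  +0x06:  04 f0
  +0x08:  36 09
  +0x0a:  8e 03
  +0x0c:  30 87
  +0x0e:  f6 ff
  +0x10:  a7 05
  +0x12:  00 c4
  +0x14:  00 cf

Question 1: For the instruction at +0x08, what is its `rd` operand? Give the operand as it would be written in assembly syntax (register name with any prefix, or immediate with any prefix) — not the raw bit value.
r9

[08] 36 09 → 0x0936
  top 4b → 0x0 → lsli [RI]
  [11:8] rd=9 = r9
  [7:0] imm=54 = $54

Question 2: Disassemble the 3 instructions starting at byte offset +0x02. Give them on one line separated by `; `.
bra $6; load r13, r2; bra $4

@+02  little-endian(06 f0) = 0xf006
  opcode bits[15:12]=0xf: bra/J
  imm: (w>>0)&0xfff=0x6 → $6
@+04  little-endian(20 6d) = 0x6d20
  opcode bits[15:12]=0x6: load/RR
  rd: (w>>8)&0xf=0xd → r13
  rs: (w>>4)&0xf=0x2 → r2
@+06  little-endian(04 f0) = 0xf004
  opcode bits[15:12]=0xf: bra/J
  imm: (w>>0)&0xfff=0x4 → $4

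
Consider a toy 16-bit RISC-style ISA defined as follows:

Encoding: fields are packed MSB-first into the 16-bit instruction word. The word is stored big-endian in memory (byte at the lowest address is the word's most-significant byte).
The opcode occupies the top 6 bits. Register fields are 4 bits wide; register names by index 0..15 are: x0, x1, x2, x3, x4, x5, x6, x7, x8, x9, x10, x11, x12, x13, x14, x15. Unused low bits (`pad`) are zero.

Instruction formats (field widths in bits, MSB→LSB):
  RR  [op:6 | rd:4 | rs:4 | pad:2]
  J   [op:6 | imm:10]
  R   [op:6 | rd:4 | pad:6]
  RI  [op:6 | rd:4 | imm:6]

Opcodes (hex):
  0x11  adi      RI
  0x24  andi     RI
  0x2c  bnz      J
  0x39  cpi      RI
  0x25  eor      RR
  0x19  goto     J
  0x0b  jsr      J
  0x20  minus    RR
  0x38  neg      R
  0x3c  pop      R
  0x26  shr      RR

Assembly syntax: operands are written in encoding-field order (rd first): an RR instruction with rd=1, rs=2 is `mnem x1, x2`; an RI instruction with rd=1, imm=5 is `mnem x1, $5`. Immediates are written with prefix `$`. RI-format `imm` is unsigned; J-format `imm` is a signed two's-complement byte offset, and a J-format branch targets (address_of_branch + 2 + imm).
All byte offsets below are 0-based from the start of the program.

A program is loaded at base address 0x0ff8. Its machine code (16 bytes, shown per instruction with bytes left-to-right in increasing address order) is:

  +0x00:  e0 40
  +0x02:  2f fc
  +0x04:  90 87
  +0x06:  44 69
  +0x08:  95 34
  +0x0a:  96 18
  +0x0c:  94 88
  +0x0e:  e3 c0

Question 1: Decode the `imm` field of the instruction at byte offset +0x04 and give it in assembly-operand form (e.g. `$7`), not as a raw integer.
$7

off 0x04: read 90 87 as big → 0x9087
  op=0x9087>>10=0x24 ⇒ andi (RI)
  rd: (w>>6)&0xf=0x2 → x2
  imm: (w>>0)&0x3f=0x7 → $7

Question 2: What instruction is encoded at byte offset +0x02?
off 0x02: read 2f fc as big → 0x2ffc
  top 6b → 0xb → jsr [J]
  imm: (w>>0)&0x3ff=0x3fc (s10→-4) → $-4

jsr $-4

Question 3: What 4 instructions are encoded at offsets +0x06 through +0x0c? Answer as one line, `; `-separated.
adi x1, $41; eor x4, x13; eor x8, x6; eor x2, x2

+0x06: 44 69 ⇒ word 0x4469 (big)
  op=0x4469>>10=0x11 ⇒ adi (RI)
  rd: (w>>6)&0xf=0x1 → x1
  imm: (w>>0)&0x3f=0x29 → $41
+0x08: 95 34 ⇒ word 0x9534 (big)
  op=0x9534>>10=0x25 ⇒ eor (RR)
  rd: (w>>6)&0xf=0x4 → x4
  rs: (w>>2)&0xf=0xd → x13
+0x0a: 96 18 ⇒ word 0x9618 (big)
  op=0x9618>>10=0x25 ⇒ eor (RR)
  rd: (w>>6)&0xf=0x8 → x8
  rs: (w>>2)&0xf=0x6 → x6
+0x0c: 94 88 ⇒ word 0x9488 (big)
  op=0x9488>>10=0x25 ⇒ eor (RR)
  rd: (w>>6)&0xf=0x2 → x2
  rs: (w>>2)&0xf=0x2 → x2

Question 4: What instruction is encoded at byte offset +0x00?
+0x00: e0 40 ⇒ word 0xe040 (big)
  op=0xe040>>10=0x38 ⇒ neg (R)
  rd@[9:6]=0x1 ⇒ x1

neg x1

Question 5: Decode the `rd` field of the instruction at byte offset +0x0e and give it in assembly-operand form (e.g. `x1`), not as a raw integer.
@+0e  big-endian(e3 c0) = 0xe3c0
  op=0xe3c0>>10=0x38 ⇒ neg (R)
  rd: (w>>6)&0xf=0xf → x15

x15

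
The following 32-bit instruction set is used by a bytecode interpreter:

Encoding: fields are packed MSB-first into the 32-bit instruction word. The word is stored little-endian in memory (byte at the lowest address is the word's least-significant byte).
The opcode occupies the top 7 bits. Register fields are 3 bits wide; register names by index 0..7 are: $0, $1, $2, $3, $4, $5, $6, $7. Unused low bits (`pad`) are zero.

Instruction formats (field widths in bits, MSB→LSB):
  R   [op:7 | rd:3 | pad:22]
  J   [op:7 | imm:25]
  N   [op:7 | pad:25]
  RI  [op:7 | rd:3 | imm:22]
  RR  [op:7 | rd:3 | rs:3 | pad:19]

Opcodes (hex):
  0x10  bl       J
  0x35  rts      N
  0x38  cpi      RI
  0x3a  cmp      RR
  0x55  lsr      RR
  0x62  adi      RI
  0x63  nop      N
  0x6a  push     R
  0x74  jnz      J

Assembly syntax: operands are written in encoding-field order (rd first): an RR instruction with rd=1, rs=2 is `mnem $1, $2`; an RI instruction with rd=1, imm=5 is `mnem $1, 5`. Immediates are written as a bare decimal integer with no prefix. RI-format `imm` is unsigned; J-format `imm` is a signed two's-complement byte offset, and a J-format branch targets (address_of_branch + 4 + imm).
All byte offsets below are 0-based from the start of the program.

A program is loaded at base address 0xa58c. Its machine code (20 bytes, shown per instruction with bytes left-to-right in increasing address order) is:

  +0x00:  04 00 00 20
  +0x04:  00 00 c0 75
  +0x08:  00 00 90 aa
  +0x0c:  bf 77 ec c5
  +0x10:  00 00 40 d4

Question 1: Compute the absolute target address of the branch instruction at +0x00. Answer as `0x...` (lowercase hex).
0xa594

[00] 04 00 00 20 → 0x20000004
  opcode bits[31:25]=0x10: bl/J
  [24:0] imm=4 = 4
  target = base 0xa58c + off 0x00 + 4 + imm 4 = 0xa594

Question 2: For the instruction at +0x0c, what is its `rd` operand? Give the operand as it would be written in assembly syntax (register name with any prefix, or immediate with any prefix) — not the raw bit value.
@+0c  little-endian(bf 77 ec c5) = 0xc5ec77bf
  top 7b → 0x62 → adi [RI]
  rd@[24:22]=0x7 ⇒ $7
  imm@[21:0]=0x2c77bf ⇒ 2914239

$7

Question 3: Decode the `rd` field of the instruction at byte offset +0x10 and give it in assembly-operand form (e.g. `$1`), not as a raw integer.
off 0x10: read 00 00 40 d4 as little → 0xd4400000
  op=0xd4400000>>25=0x6a ⇒ push (R)
  rd: (w>>22)&0x7=0x1 → $1

$1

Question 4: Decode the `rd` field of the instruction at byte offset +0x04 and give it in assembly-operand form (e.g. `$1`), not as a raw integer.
@+04  little-endian(00 00 c0 75) = 0x75c00000
  op=0x75c00000>>25=0x3a ⇒ cmp (RR)
  [24:22] rd=7 = $7
  [21:19] rs=0 = $0

$7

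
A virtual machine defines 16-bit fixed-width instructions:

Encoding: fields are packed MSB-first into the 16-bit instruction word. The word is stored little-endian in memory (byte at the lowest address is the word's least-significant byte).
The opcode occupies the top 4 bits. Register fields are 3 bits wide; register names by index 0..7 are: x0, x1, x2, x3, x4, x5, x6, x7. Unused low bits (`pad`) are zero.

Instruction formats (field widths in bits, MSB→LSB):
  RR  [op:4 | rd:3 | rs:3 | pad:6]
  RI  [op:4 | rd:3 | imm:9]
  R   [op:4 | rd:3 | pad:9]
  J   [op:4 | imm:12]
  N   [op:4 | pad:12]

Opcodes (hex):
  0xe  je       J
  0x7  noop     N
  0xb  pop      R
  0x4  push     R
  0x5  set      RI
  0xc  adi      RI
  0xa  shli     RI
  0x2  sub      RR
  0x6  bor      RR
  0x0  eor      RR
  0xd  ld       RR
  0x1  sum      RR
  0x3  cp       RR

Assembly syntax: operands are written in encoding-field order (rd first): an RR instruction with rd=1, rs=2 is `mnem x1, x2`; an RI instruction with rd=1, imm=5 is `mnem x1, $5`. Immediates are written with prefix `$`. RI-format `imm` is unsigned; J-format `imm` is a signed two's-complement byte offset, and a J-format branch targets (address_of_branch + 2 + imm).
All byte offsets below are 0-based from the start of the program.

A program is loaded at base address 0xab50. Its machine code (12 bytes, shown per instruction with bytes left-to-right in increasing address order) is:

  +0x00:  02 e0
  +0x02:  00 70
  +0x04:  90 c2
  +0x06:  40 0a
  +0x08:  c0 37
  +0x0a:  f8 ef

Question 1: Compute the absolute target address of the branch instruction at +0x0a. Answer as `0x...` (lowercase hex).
0xab54

@+0a  little-endian(f8 ef) = 0xeff8
  opcode bits[15:12]=0xe: je/J
  [11:0] imm=4088 (s12→-8) = $-8
  target = base 0xab50 + off 0x0a + 2 + imm -8 = 0xab54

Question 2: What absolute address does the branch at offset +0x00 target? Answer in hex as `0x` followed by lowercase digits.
0xab54

@+00  little-endian(02 e0) = 0xe002
  opcode bits[15:12]=0xe: je/J
  [11:0] imm=2 = $2
  target = base 0xab50 + off 0x00 + 2 + imm 2 = 0xab54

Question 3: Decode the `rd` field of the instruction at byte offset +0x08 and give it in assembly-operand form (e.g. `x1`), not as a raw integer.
x3

[08] c0 37 → 0x37c0
  top 4b → 0x3 → cp [RR]
  rd: (w>>9)&0x7=0x3 → x3
  rs: (w>>6)&0x7=0x7 → x7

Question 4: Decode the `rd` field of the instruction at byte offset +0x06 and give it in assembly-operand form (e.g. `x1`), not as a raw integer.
+0x06: 40 0a ⇒ word 0x0a40 (little)
  op=0x0a40>>12=0x0 ⇒ eor (RR)
  [11:9] rd=5 = x5
  [8:6] rs=1 = x1

x5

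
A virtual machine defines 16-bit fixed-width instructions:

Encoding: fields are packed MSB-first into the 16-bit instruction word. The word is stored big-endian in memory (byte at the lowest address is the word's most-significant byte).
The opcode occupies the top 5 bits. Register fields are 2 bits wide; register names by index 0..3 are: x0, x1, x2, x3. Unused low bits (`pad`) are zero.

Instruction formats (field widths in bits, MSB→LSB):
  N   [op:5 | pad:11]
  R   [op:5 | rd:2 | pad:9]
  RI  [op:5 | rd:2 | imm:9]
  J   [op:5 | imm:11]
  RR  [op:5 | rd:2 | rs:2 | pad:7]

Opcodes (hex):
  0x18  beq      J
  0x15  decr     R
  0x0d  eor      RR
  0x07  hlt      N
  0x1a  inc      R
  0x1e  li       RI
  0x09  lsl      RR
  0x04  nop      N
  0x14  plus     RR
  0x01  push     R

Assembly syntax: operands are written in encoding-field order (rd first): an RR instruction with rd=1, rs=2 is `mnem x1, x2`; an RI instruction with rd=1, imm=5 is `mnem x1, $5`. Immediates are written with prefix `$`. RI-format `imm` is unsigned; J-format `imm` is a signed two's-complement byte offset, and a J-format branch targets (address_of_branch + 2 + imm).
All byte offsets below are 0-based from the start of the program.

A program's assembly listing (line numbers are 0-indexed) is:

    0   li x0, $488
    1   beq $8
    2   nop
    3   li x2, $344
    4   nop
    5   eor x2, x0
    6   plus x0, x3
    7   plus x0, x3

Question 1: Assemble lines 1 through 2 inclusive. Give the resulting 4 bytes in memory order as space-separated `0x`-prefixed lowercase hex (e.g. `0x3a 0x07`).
0xc0 0x08 0x20 0x00

line 1 (beq): pack op=0x18:5|imm=8:11 = 0xc008; big→ c0 08
line 2 (nop): pack op=0x4:5|pad=0:11 = 0x2000; big→ 20 00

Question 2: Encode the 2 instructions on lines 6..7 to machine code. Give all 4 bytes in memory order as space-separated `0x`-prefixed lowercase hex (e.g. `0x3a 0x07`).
line 6 (plus): pack op=0x14:5|rd=0:2|rs=3:2|pad=0:7 = 0xa180; big→ a1 80
line 7 (plus): pack op=0x14:5|rd=0:2|rs=3:2|pad=0:7 = 0xa180; big→ a1 80

0xa1 0x80 0xa1 0x80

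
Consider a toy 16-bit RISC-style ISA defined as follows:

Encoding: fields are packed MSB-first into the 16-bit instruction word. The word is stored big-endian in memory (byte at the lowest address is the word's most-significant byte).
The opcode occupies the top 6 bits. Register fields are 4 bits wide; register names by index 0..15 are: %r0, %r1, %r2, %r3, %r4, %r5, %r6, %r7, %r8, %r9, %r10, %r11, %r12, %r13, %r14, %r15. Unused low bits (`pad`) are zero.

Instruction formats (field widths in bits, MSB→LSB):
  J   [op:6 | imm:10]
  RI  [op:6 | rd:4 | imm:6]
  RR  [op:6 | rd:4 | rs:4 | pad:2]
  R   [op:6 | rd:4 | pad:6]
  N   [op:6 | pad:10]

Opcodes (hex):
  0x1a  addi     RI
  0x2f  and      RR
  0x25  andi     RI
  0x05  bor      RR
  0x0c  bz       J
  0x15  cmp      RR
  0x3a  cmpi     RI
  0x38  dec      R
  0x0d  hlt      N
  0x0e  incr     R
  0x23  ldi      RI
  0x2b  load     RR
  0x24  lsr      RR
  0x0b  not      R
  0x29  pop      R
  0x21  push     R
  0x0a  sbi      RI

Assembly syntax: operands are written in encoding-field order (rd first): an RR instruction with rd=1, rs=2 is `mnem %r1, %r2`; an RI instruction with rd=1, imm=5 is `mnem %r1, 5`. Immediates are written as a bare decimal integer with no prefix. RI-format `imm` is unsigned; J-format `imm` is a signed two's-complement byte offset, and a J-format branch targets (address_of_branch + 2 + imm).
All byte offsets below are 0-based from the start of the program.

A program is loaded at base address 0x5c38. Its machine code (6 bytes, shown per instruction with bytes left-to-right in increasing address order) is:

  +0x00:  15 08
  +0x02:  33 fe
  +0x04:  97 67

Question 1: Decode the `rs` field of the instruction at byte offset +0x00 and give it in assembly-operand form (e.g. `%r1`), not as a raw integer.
%r2

@+00  big-endian(15 08) = 0x1508
  top 6b → 0x5 → bor [RR]
  rd: (w>>6)&0xf=0x4 → %r4
  rs: (w>>2)&0xf=0x2 → %r2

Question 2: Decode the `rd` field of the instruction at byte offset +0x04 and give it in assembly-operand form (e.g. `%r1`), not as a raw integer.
%r13

off 0x04: read 97 67 as big → 0x9767
  top 6b → 0x25 → andi [RI]
  rd: (w>>6)&0xf=0xd → %r13
  imm: (w>>0)&0x3f=0x27 → 39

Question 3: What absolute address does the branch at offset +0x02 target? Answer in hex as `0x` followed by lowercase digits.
off 0x02: read 33 fe as big → 0x33fe
  opcode bits[15:10]=0xc: bz/J
  imm: (w>>0)&0x3ff=0x3fe (s10→-2) → -2
  target = base 0x5c38 + off 0x02 + 2 + imm -2 = 0x5c3a

0x5c3a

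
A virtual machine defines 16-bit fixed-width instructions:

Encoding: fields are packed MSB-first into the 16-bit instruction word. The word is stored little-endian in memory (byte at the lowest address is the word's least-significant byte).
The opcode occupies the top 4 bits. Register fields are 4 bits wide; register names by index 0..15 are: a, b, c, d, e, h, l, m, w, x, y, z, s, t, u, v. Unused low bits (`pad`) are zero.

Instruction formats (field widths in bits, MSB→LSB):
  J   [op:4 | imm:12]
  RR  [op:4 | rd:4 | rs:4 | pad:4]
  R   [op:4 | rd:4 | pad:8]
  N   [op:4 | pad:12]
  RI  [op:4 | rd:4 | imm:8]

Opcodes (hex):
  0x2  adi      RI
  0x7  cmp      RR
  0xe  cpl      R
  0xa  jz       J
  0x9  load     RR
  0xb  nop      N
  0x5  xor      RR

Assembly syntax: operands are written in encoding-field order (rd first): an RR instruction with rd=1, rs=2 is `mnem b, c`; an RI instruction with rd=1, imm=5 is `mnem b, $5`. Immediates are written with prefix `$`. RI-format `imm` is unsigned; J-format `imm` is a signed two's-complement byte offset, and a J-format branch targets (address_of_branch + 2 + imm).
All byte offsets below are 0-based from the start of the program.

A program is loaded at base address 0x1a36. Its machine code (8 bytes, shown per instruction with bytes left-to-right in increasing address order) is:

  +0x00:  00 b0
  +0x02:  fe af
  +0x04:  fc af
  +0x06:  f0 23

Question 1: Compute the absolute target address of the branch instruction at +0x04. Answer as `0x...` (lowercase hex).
[04] fc af → 0xaffc
  opcode bits[15:12]=0xa: jz/J
  imm: (w>>0)&0xfff=0xffc (s12→-4) → $-4
  target = base 0x1a36 + off 0x04 + 2 + imm -4 = 0x1a38

0x1a38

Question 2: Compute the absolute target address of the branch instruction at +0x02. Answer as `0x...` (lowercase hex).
off 0x02: read fe af as little → 0xaffe
  top 4b → 0xa → jz [J]
  [11:0] imm=4094 (s12→-2) = $-2
  target = base 0x1a36 + off 0x02 + 2 + imm -2 = 0x1a38

0x1a38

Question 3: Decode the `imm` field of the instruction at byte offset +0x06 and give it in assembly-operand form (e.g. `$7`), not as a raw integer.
+0x06: f0 23 ⇒ word 0x23f0 (little)
  opcode bits[15:12]=0x2: adi/RI
  [11:8] rd=3 = d
  [7:0] imm=240 = $240

$240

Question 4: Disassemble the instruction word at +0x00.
nop

+0x00: 00 b0 ⇒ word 0xb000 (little)
  op=0xb000>>12=0xb ⇒ nop (N)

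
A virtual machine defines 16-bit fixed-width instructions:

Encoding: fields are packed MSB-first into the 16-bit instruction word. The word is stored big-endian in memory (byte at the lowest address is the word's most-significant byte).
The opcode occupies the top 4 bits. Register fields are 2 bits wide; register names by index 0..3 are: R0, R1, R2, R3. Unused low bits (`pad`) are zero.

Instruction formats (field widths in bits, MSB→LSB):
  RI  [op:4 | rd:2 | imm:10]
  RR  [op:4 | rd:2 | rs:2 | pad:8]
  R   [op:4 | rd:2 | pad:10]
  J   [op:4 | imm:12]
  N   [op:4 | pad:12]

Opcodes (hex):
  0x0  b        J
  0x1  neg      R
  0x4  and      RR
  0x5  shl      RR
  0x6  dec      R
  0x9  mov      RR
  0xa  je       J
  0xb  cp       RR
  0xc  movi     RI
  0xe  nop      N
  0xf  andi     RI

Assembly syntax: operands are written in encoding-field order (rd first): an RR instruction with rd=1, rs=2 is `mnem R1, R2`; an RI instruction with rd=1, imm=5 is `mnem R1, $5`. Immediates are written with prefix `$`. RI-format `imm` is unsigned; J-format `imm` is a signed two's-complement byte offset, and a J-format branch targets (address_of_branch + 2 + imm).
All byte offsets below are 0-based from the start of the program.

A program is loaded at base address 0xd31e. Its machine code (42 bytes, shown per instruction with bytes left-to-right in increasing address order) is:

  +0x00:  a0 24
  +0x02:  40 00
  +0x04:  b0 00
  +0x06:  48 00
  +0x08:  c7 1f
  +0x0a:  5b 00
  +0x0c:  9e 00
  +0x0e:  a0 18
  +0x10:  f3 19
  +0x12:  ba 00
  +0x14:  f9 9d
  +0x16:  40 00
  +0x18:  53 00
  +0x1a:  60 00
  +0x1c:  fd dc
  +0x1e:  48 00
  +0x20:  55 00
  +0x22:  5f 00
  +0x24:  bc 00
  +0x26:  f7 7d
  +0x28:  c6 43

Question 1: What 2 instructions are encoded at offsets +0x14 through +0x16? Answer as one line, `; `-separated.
andi R2, $413; and R0, R0

+0x14: f9 9d ⇒ word 0xf99d (big)
  top 4b → 0xf → andi [RI]
  [11:10] rd=2 = R2
  [9:0] imm=413 = $413
+0x16: 40 00 ⇒ word 0x4000 (big)
  top 4b → 0x4 → and [RR]
  [11:10] rd=0 = R0
  [9:8] rs=0 = R0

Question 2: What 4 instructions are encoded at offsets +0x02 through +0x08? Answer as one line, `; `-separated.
and R0, R0; cp R0, R0; and R2, R0; movi R1, $799

off 0x02: read 40 00 as big → 0x4000
  top 4b → 0x4 → and [RR]
  rd: (w>>10)&0x3=0x0 → R0
  rs: (w>>8)&0x3=0x0 → R0
off 0x04: read b0 00 as big → 0xb000
  top 4b → 0xb → cp [RR]
  rd: (w>>10)&0x3=0x0 → R0
  rs: (w>>8)&0x3=0x0 → R0
off 0x06: read 48 00 as big → 0x4800
  top 4b → 0x4 → and [RR]
  rd: (w>>10)&0x3=0x2 → R2
  rs: (w>>8)&0x3=0x0 → R0
off 0x08: read c7 1f as big → 0xc71f
  top 4b → 0xc → movi [RI]
  rd: (w>>10)&0x3=0x1 → R1
  imm: (w>>0)&0x3ff=0x31f → $799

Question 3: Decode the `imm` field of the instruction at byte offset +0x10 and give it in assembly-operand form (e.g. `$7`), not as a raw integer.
$793

[10] f3 19 → 0xf319
  top 4b → 0xf → andi [RI]
  [11:10] rd=0 = R0
  [9:0] imm=793 = $793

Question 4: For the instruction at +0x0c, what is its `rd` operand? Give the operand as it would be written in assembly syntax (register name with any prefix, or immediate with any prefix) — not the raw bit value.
R3

[0c] 9e 00 → 0x9e00
  top 4b → 0x9 → mov [RR]
  [11:10] rd=3 = R3
  [9:8] rs=2 = R2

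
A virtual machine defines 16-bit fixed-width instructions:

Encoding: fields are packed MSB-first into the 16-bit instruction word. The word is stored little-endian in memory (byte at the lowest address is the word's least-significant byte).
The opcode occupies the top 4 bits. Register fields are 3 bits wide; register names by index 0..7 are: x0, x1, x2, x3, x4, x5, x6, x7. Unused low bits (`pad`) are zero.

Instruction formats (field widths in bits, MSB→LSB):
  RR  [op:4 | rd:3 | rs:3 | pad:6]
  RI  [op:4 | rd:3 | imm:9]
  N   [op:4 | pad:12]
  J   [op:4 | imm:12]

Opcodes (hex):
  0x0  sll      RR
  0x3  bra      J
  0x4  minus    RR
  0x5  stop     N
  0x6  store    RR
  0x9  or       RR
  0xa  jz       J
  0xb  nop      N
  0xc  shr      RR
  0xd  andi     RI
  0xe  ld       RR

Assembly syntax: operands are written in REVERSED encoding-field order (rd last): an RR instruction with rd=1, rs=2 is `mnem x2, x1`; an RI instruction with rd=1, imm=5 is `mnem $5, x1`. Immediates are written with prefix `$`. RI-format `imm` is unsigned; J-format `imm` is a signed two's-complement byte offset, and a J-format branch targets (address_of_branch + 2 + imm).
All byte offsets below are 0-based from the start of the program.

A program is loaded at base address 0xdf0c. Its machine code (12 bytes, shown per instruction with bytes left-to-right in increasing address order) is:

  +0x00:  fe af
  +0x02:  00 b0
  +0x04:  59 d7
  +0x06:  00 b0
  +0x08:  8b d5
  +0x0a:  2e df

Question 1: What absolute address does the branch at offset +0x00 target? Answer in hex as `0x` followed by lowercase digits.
0xdf0c

off 0x00: read fe af as little → 0xaffe
  op=0xaffe>>12=0xa ⇒ jz (J)
  imm: (w>>0)&0xfff=0xffe (s12→-2) → $-2
  target = base 0xdf0c + off 0x00 + 2 + imm -2 = 0xdf0c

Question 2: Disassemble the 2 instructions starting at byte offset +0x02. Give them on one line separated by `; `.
nop; andi $345, x3

off 0x02: read 00 b0 as little → 0xb000
  opcode bits[15:12]=0xb: nop/N
off 0x04: read 59 d7 as little → 0xd759
  opcode bits[15:12]=0xd: andi/RI
  rd@[11:9]=0x3 ⇒ x3
  imm@[8:0]=0x159 ⇒ $345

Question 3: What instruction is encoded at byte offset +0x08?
andi $395, x2

off 0x08: read 8b d5 as little → 0xd58b
  op=0xd58b>>12=0xd ⇒ andi (RI)
  rd: (w>>9)&0x7=0x2 → x2
  imm: (w>>0)&0x1ff=0x18b → $395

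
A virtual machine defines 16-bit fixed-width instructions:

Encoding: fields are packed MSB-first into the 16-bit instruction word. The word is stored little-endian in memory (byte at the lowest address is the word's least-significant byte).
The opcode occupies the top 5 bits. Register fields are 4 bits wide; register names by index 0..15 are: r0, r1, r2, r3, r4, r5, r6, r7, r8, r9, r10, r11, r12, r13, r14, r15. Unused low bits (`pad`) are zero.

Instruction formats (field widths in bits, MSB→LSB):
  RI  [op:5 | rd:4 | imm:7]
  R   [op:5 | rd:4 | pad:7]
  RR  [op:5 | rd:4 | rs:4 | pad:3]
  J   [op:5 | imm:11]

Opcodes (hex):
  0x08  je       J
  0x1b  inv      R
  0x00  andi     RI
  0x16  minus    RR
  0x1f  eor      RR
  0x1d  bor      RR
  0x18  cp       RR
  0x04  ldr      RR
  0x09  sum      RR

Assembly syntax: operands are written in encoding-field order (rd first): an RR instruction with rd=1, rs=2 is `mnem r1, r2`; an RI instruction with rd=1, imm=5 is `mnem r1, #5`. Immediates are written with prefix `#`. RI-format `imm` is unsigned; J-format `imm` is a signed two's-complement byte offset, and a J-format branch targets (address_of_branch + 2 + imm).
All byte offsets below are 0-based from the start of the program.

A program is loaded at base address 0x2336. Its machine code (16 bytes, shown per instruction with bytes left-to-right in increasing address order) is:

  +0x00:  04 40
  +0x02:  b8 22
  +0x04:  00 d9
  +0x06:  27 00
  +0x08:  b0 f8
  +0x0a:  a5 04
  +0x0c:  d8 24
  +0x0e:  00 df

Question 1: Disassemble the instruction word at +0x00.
je #4

+0x00: 04 40 ⇒ word 0x4004 (little)
  opcode bits[15:11]=0x8: je/J
  [10:0] imm=4 = #4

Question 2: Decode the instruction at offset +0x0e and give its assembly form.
off 0x0e: read 00 df as little → 0xdf00
  op=0xdf00>>11=0x1b ⇒ inv (R)
  rd: (w>>7)&0xf=0xe → r14

inv r14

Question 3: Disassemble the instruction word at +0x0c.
ldr r9, r11

[0c] d8 24 → 0x24d8
  op=0x24d8>>11=0x4 ⇒ ldr (RR)
  [10:7] rd=9 = r9
  [6:3] rs=11 = r11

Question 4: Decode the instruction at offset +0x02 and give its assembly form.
@+02  little-endian(b8 22) = 0x22b8
  op=0x22b8>>11=0x4 ⇒ ldr (RR)
  rd@[10:7]=0x5 ⇒ r5
  rs@[6:3]=0x7 ⇒ r7

ldr r5, r7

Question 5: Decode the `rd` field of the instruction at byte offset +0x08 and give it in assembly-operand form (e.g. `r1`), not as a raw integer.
off 0x08: read b0 f8 as little → 0xf8b0
  opcode bits[15:11]=0x1f: eor/RR
  rd: (w>>7)&0xf=0x1 → r1
  rs: (w>>3)&0xf=0x6 → r6

r1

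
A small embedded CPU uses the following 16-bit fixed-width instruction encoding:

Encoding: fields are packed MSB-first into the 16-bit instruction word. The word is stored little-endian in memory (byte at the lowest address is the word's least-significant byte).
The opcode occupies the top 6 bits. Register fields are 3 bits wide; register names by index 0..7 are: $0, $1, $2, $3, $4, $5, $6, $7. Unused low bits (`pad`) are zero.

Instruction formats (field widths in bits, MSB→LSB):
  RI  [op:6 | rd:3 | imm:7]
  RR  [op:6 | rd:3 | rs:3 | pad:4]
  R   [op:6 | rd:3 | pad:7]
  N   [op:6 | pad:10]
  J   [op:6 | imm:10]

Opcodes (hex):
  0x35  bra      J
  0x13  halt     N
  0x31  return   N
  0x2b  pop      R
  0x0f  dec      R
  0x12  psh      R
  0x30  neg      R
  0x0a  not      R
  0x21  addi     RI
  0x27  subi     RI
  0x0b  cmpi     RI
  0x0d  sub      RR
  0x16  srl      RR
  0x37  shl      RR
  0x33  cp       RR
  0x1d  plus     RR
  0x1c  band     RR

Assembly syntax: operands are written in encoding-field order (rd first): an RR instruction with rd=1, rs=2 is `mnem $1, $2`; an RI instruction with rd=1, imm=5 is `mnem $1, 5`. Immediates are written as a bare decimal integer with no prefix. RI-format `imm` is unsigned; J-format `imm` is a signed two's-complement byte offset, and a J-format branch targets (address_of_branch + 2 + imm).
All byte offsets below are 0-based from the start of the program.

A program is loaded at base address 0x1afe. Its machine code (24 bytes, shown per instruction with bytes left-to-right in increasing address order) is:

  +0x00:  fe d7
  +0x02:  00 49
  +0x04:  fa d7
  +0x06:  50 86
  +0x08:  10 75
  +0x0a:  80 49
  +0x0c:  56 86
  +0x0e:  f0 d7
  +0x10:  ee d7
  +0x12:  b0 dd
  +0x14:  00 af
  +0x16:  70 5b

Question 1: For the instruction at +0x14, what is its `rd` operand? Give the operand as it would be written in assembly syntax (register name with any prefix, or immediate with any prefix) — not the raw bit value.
$6

off 0x14: read 00 af as little → 0xaf00
  op=0xaf00>>10=0x2b ⇒ pop (R)
  [9:7] rd=6 = $6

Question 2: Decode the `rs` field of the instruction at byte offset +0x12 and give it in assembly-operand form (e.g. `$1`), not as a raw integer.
$3

[12] b0 dd → 0xddb0
  top 6b → 0x37 → shl [RR]
  rd: (w>>7)&0x7=0x3 → $3
  rs: (w>>4)&0x7=0x3 → $3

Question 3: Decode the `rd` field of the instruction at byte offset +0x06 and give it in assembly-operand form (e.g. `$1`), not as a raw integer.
@+06  little-endian(50 86) = 0x8650
  opcode bits[15:10]=0x21: addi/RI
  rd: (w>>7)&0x7=0x4 → $4
  imm: (w>>0)&0x7f=0x50 → 80

$4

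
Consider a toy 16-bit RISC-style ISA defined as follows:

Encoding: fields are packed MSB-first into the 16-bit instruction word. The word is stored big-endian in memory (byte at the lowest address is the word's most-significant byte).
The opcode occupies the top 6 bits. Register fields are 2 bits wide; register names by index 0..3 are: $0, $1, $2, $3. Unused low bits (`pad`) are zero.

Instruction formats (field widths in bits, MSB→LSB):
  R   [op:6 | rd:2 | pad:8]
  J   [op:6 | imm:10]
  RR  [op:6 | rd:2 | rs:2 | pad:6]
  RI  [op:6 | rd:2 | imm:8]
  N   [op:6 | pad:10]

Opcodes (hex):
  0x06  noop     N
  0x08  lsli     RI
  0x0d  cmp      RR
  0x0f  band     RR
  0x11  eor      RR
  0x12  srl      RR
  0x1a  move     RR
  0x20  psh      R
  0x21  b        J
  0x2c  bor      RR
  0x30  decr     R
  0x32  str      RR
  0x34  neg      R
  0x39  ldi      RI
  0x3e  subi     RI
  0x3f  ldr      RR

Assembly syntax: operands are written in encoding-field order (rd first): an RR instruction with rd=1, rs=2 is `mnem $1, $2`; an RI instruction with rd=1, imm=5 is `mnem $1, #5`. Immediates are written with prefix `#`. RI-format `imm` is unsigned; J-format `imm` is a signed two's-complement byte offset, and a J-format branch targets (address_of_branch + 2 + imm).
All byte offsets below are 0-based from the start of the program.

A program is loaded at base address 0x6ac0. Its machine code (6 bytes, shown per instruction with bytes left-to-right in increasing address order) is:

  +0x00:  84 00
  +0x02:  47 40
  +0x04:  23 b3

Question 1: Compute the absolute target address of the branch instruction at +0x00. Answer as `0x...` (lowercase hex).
0x6ac2

[00] 84 00 → 0x8400
  top 6b → 0x21 → b [J]
  imm: (w>>0)&0x3ff=0x0 → #0
  target = base 0x6ac0 + off 0x00 + 2 + imm 0 = 0x6ac2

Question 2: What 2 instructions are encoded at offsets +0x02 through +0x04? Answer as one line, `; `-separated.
off 0x02: read 47 40 as big → 0x4740
  opcode bits[15:10]=0x11: eor/RR
  rd@[9:8]=0x3 ⇒ $3
  rs@[7:6]=0x1 ⇒ $1
off 0x04: read 23 b3 as big → 0x23b3
  opcode bits[15:10]=0x8: lsli/RI
  rd@[9:8]=0x3 ⇒ $3
  imm@[7:0]=0xb3 ⇒ #179

eor $3, $1; lsli $3, #179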